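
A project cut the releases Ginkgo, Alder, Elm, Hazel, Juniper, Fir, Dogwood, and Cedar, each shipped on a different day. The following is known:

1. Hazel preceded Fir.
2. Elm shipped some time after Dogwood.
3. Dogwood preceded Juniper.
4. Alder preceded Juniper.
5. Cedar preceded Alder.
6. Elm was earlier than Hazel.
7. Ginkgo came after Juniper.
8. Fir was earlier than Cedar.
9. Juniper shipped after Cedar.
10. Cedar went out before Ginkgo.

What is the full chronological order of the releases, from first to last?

Dogwood, Elm, Hazel, Fir, Cedar, Alder, Juniper, Ginkgo

The constraints fix every adjacent pair, so only one ordering works:
Dogwood → Elm → Hazel → Fir → Cedar → Alder → Juniper → Ginkgo.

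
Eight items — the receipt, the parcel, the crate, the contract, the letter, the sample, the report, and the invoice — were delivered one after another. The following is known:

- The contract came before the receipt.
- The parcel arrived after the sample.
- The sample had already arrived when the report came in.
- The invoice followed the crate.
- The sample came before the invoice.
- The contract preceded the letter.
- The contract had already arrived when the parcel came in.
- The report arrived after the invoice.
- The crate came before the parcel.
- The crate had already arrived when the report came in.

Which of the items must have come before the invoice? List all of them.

Directly stated before the invoice: the crate and the sample.
No chain forces the receipt (or any of the others) ahead of the invoice.

the crate, the sample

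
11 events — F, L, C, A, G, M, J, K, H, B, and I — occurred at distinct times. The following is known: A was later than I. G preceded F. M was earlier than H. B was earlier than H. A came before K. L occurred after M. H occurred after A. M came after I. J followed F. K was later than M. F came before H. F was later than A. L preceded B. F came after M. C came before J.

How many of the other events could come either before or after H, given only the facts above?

Forced before H: A, B, F, G, I, L, and M.
That leaves C, J, and K with no forced order relative to H — 3.

3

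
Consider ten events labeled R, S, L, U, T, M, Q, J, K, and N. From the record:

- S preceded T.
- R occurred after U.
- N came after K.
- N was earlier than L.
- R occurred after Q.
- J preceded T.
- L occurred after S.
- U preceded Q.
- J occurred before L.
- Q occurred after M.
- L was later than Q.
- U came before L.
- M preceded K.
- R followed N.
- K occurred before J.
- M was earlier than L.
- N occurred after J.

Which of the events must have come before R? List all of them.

Directly stated before R: N, Q, and U.
J reaches R via J → N → R.
K reaches R via K → N → R.
M reaches R via M → Q → R.
No chain forces L (or any of the others) ahead of R.

J, K, M, N, Q, U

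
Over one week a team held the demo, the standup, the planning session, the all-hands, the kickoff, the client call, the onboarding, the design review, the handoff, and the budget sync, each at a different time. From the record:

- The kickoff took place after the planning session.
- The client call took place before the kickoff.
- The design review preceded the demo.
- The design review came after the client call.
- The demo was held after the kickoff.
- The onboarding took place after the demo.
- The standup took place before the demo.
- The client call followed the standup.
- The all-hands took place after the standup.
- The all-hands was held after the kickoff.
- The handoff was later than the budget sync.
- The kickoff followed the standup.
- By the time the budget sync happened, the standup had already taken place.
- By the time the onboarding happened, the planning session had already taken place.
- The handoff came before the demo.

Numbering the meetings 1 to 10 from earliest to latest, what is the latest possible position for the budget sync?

The budget sync must come before the demo, the handoff, and the onboarding — 3 meetings forced after it.
Everything else can be placed before the budget sync in some valid order, so the budget sync can sit as late as position 10 − 3 = 7.

7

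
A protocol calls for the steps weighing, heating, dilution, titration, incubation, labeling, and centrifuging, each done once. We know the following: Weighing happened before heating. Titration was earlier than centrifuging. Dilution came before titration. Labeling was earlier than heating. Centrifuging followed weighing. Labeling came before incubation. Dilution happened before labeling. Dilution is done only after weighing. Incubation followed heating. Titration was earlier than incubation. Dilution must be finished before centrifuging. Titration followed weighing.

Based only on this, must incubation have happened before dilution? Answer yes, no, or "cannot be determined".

Tracing the constraints gives dilution → titration → incubation, so dilution must come before incubation.
That means incubation cannot be before dilution.

no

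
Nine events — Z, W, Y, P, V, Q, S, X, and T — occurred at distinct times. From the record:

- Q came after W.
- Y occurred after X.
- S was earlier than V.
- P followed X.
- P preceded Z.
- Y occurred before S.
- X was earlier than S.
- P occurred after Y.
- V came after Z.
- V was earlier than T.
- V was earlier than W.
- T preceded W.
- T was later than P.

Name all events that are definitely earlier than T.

P, S, V, X, Y, Z

Directly stated before T: P and V.
S reaches T via S → V → T.
X reaches T via X → P → T.
Y reaches T via Y → P → T.
Likewise Z reaches T by chaining the stated constraints.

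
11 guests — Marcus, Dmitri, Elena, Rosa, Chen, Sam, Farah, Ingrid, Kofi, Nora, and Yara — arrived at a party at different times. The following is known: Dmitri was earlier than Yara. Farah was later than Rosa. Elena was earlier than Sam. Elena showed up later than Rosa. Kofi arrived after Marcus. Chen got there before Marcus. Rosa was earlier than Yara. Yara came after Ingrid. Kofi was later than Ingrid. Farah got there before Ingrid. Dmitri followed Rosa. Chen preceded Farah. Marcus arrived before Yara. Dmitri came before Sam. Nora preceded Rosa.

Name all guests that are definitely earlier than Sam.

Dmitri, Elena, Nora, Rosa

Directly stated before Sam: Dmitri and Elena.
Nora reaches Sam via Nora → Rosa → Elena → Sam.
Rosa reaches Sam via Rosa → Elena → Sam.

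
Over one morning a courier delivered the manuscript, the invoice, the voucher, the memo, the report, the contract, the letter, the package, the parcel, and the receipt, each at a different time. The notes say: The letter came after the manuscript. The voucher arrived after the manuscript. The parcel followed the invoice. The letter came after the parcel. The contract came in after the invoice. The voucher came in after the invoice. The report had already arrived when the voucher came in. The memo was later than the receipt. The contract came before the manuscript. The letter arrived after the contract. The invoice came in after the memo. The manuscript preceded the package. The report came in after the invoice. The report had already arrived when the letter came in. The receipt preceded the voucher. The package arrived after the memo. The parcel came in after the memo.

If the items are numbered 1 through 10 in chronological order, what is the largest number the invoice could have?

3

The invoice must come before the contract, the letter, the manuscript, the package, the parcel, the report, and the voucher — 7 items forced after it.
Everything else can be placed before the invoice in some valid order, so the invoice can sit as late as position 10 − 7 = 3.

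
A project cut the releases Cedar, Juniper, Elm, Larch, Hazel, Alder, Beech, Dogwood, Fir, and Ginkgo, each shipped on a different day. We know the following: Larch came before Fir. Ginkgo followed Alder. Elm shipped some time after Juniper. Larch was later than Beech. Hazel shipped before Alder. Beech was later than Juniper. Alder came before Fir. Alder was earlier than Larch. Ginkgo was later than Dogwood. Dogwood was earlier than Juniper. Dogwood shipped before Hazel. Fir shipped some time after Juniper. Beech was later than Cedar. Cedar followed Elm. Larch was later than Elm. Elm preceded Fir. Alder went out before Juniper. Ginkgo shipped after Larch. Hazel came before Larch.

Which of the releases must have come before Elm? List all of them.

Alder, Dogwood, Hazel, Juniper

Directly stated before Elm: Juniper.
Alder reaches Elm via Alder → Juniper → Elm.
Dogwood reaches Elm via Dogwood → Juniper → Elm.
Hazel reaches Elm via Hazel → Alder → Juniper → Elm.
No chain forces Beech (or any of the others) ahead of Elm.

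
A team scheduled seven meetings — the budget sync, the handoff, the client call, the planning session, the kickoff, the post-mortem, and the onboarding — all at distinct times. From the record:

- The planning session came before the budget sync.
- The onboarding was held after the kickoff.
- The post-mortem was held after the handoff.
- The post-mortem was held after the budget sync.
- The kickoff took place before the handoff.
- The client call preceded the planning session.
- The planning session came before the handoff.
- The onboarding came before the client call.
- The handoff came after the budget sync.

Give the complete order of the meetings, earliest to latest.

The constraints fix every adjacent pair, so only one ordering works:
the kickoff → the onboarding → the client call → the planning session → the budget sync → the handoff → the post-mortem.

the kickoff, the onboarding, the client call, the planning session, the budget sync, the handoff, the post-mortem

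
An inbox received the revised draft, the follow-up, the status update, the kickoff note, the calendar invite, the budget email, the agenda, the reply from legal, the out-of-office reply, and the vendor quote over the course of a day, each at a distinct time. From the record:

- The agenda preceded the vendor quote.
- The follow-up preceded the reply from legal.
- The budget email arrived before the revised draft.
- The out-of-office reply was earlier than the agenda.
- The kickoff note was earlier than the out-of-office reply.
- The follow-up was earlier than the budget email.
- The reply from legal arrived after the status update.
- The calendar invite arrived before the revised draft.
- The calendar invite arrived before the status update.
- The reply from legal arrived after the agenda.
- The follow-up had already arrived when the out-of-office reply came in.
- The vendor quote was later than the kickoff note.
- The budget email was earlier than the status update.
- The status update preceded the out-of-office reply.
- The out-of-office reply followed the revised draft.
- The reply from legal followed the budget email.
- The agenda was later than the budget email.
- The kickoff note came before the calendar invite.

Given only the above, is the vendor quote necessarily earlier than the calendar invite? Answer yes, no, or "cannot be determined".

Tracing the constraints gives the calendar invite → the revised draft → the out-of-office reply → the agenda → the vendor quote, so the calendar invite must come before the vendor quote.
That means the vendor quote cannot be before the calendar invite.

no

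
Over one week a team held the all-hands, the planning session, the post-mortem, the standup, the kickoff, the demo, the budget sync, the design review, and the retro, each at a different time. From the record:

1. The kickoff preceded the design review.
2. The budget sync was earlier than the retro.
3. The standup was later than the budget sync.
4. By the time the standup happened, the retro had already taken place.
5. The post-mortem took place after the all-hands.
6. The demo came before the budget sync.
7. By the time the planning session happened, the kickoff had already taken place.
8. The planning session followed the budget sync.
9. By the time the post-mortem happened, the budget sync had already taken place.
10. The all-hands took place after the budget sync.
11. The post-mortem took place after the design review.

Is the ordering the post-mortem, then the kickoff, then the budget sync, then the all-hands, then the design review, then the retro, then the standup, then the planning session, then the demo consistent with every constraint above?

no

The constraints require the design review before the post-mortem, but in the proposed sequence the post-mortem appears ahead of the design review. That one violation is enough.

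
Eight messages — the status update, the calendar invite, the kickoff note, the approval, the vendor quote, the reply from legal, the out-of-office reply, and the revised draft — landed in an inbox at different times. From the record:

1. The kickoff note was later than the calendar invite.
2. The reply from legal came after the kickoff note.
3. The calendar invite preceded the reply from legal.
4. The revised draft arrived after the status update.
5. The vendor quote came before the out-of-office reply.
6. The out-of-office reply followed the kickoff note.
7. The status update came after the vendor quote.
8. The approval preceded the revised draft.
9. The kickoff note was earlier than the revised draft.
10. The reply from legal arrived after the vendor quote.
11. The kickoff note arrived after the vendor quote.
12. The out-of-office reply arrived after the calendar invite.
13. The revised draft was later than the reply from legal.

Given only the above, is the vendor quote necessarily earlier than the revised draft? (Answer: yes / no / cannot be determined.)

Chain the constraints: the vendor quote → the status update → the revised draft. Each link is directly stated, so the vendor quote comes before the revised draft.

yes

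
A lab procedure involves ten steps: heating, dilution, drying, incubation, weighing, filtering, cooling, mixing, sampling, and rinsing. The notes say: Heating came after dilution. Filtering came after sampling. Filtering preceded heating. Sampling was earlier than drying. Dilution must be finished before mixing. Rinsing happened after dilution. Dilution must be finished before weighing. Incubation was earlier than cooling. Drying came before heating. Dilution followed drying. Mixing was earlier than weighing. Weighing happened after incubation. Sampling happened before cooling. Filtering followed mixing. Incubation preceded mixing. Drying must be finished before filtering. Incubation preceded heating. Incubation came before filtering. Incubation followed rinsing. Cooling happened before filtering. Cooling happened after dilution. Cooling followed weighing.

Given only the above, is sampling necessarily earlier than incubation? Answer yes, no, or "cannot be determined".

yes

Chain the constraints: sampling → drying → dilution → rinsing → incubation. Each link is directly stated, so sampling comes before incubation.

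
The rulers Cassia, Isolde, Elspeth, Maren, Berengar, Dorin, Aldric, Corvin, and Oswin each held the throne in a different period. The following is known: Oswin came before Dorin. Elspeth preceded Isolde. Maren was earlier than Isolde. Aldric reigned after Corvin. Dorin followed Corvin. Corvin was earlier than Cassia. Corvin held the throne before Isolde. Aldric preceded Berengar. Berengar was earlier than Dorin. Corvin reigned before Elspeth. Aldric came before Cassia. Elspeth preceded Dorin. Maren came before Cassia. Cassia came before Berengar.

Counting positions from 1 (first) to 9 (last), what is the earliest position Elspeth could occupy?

Corvin must come before Elspeth — 1 forced predecessor.
Nothing else is forced ahead of Elspeth, so their earliest slot is position 1 + 1 = 2.

2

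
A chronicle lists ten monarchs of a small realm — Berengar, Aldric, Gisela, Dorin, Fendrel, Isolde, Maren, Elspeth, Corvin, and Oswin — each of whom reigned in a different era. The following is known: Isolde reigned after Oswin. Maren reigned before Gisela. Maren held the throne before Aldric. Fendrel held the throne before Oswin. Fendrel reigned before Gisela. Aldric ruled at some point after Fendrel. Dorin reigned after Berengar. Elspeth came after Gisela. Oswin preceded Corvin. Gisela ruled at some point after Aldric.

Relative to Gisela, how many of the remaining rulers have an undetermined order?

5

Forced before Gisela: Aldric, Fendrel, and Maren; forced after Gisela: Elspeth.
That leaves Berengar, Corvin, Dorin, Isolde, and Oswin with no forced order relative to Gisela — 5.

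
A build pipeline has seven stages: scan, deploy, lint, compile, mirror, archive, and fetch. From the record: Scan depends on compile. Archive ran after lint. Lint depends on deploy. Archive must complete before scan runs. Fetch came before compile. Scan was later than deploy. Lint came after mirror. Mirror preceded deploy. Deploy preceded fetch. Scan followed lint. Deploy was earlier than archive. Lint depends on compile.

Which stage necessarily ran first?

Mirror has a chain of constraints placing it before every other stage, so mirror must be first.

mirror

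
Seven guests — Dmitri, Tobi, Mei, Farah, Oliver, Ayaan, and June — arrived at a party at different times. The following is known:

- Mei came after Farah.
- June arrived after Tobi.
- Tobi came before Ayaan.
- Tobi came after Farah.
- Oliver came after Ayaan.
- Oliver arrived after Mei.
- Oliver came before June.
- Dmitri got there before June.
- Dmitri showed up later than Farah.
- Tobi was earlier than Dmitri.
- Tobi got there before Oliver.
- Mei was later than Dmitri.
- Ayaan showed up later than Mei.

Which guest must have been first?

Farah has a chain of constraints placing them before every other guest, so Farah must be first.

Farah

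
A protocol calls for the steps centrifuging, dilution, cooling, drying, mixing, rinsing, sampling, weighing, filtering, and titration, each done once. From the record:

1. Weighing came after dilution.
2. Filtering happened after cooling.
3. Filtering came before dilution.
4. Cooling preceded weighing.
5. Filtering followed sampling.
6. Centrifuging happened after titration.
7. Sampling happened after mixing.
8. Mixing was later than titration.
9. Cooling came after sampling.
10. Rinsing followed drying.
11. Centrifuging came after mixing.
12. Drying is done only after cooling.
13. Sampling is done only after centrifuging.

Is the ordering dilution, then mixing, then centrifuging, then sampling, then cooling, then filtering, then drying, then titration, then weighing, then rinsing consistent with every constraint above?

The constraints require titration before mixing, but in the proposed sequence mixing appears ahead of titration. That one violation is enough.

no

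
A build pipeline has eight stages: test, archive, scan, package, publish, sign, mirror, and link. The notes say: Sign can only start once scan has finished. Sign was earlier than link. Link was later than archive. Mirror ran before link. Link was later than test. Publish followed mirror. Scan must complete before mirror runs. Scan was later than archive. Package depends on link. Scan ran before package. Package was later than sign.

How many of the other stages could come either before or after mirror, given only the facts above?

Forced before mirror: archive and scan; forced after mirror: link, package, and publish.
That leaves sign and test with no forced order relative to mirror — 2.

2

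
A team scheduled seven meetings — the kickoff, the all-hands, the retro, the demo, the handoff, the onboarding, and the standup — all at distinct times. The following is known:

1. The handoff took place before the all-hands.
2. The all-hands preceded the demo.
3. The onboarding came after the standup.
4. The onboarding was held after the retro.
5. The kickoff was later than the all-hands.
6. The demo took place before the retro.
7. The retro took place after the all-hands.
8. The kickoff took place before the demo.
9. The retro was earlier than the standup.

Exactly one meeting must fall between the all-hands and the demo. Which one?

the kickoff

Tracing the constraints gives the all-hands → the kickoff → the demo, so the kickoff sits after the all-hands and before the demo.
No other meeting is forced both after the all-hands and before the demo.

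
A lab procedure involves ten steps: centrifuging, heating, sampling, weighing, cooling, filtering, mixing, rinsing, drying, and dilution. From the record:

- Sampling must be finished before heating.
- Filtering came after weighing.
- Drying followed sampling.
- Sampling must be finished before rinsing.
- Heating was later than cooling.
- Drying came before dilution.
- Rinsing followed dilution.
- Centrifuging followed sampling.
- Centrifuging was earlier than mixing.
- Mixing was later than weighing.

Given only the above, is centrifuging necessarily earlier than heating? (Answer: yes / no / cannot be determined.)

No chain of stated constraints runs from centrifuging to heating, and none runs from heating to centrifuging either.
So the relative order of centrifuging and heating is not fixed by the given facts.

cannot be determined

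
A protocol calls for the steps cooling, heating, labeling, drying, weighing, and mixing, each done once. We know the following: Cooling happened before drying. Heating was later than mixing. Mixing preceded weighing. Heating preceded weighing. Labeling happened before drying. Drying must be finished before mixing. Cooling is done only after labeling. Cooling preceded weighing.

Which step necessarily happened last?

weighing

Every other step has a chain of constraints placing it before weighing, so weighing is last.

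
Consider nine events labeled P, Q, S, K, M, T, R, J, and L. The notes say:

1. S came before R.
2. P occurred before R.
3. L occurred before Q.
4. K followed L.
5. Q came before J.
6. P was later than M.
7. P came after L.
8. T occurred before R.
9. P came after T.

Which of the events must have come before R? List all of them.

Directly stated before R: P, S, and T.
L reaches R via L → P → R.
M reaches R via M → P → R.
No chain forces K (or any of the others) ahead of R.

L, M, P, S, T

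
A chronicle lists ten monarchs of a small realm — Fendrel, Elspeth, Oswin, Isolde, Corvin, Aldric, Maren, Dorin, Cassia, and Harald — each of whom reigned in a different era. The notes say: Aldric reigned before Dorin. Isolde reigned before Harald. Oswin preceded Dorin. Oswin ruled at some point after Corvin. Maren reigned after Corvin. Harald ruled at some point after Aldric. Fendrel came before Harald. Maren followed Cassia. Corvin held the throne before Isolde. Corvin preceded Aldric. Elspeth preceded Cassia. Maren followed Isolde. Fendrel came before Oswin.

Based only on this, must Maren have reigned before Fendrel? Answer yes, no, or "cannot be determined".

cannot be determined

No chain of stated constraints runs from Maren to Fendrel, and none runs from Fendrel to Maren either.
So the relative order of Maren and Fendrel is not fixed by the given facts.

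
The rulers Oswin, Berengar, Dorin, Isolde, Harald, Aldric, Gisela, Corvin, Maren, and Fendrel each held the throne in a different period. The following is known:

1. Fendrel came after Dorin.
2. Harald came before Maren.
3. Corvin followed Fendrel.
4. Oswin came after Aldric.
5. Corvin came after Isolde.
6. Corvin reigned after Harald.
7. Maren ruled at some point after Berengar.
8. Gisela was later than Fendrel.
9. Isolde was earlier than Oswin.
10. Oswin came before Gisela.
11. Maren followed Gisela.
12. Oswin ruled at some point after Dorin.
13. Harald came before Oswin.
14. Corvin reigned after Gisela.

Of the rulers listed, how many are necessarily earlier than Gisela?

6

Directly stated before Gisela: Fendrel and Oswin.
Aldric reaches Gisela via Aldric → Oswin → Gisela.
Dorin reaches Gisela via Dorin → Fendrel → Gisela.
Harald reaches Gisela via Harald → Oswin → Gisela.
Likewise Isolde reaches Gisela by chaining the stated constraints.
That's Aldric, Dorin, Fendrel, Harald, Isolde, and Oswin — 6 in all.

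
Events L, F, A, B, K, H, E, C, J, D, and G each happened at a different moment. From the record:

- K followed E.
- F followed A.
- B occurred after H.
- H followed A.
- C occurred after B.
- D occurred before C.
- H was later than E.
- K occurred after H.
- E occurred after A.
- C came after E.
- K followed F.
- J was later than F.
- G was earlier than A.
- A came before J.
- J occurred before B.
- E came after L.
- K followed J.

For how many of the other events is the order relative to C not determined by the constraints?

Forced before C: A, B, D, E, F, G, H, J, and L.
That leaves K with no forced order relative to C — 1.

1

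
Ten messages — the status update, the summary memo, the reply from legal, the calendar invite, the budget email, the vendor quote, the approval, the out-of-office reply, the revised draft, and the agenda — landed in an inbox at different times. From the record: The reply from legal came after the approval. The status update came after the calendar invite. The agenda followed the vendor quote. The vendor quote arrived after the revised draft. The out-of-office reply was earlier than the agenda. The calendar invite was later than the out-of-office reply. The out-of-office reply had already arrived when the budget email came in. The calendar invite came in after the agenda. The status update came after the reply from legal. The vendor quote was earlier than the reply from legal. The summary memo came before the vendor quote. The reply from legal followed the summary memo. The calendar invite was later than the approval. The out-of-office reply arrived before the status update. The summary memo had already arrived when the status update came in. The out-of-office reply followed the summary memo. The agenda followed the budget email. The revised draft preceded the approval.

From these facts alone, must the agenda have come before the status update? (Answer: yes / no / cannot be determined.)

yes

Chain the constraints: the agenda → the calendar invite → the status update. Each link is directly stated, so the agenda comes before the status update.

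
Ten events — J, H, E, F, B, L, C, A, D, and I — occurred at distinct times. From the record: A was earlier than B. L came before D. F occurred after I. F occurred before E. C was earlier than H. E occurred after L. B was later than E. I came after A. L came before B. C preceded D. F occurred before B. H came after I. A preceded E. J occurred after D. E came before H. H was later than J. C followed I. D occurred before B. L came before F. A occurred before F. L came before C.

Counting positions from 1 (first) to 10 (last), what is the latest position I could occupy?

3

I must come before B, C, D, E, F, H, and J — 7 events forced after it.
Everything else can be placed before I in some valid order, so I can sit as late as position 10 − 7 = 3.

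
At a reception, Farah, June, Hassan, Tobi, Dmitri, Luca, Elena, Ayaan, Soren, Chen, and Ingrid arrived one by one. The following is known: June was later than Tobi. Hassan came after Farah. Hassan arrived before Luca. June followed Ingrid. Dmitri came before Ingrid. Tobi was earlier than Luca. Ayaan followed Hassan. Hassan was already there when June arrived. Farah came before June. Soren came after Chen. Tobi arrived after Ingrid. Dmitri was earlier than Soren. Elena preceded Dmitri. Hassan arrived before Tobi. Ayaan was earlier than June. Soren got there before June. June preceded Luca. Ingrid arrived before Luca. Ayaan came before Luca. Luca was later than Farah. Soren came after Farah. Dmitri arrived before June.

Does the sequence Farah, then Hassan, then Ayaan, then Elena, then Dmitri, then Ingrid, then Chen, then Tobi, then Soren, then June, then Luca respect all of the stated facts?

yes

Check each stated constraint against the proposed order — e.g. Farah is ahead of June; Farah is ahead of Luca. Every pair is in the required order; nothing is violated.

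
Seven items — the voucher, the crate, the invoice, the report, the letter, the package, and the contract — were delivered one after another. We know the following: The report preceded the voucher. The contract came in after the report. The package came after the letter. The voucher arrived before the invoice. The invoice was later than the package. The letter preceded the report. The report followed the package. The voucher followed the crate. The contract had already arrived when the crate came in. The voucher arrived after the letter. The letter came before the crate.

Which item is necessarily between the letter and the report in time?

the package

Tracing the constraints gives the letter → the package → the report, so the package sits after the letter and before the report.
No other item is forced both after the letter and before the report.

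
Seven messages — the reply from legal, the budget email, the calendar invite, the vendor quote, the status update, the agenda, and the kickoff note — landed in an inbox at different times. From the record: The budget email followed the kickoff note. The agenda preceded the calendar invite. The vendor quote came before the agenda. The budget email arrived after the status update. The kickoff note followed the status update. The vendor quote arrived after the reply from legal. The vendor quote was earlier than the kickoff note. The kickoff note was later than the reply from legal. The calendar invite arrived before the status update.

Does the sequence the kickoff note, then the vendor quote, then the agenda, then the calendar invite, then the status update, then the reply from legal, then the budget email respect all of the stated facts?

The constraints require the status update before the kickoff note, but in the proposed sequence the kickoff note appears ahead of the status update. That one violation is enough.

no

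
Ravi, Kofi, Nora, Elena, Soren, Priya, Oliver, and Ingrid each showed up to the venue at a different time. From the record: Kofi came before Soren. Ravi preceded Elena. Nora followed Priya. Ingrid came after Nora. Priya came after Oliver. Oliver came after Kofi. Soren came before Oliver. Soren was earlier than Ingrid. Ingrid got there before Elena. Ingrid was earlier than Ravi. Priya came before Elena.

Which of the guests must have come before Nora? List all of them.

Directly stated before Nora: Priya.
Kofi reaches Nora via Kofi → Oliver → Priya → Nora.
Oliver reaches Nora via Oliver → Priya → Nora.
Soren reaches Nora via Soren → Oliver → Priya → Nora.
No chain forces Elena (or any of the others) ahead of Nora.

Kofi, Oliver, Priya, Soren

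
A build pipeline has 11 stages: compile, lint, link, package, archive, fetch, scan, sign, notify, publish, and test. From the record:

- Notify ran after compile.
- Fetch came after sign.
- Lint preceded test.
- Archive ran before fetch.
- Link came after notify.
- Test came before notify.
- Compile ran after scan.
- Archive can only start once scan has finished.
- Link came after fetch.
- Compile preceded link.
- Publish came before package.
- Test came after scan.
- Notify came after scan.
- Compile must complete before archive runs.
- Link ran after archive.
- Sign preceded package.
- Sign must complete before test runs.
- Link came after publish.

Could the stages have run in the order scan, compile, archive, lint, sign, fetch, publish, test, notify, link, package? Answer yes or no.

yes

Check each stated constraint against the proposed order — e.g. compile is ahead of link; scan is ahead of notify. Every pair is in the required order; nothing is violated.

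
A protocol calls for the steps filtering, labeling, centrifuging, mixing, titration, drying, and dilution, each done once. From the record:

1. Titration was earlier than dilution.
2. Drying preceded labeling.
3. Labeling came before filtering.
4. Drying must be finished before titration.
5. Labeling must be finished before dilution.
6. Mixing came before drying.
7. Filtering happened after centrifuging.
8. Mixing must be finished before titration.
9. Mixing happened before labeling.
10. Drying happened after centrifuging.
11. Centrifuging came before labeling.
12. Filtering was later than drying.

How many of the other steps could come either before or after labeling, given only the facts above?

1

Forced before labeling: centrifuging, drying, and mixing; forced after labeling: dilution and filtering.
That leaves titration with no forced order relative to labeling — 1.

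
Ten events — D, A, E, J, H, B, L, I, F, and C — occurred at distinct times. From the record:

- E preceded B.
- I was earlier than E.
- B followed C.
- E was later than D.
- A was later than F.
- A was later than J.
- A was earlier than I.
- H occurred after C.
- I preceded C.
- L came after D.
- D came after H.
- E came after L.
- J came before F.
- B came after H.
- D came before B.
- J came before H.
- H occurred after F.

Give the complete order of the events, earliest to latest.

J, F, A, I, C, H, D, L, E, B

The constraints fix every adjacent pair, so only one ordering works:
J → F → A → I → C → H → D → L → E → B.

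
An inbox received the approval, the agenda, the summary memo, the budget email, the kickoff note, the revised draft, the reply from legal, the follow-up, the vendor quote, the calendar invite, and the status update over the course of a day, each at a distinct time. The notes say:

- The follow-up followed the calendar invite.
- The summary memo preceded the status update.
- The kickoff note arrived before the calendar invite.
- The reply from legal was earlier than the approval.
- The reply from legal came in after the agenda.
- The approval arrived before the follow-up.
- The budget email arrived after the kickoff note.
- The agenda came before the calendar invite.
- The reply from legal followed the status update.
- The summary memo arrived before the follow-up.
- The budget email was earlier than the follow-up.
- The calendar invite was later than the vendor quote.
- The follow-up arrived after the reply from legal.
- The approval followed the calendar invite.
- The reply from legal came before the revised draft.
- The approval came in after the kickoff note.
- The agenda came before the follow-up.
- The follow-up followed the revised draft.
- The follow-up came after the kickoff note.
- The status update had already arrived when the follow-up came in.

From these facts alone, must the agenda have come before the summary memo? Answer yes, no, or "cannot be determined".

No chain of stated constraints runs from the agenda to the summary memo, and none runs from the summary memo to the agenda either.
So the relative order of the agenda and the summary memo is not fixed by the given facts.

cannot be determined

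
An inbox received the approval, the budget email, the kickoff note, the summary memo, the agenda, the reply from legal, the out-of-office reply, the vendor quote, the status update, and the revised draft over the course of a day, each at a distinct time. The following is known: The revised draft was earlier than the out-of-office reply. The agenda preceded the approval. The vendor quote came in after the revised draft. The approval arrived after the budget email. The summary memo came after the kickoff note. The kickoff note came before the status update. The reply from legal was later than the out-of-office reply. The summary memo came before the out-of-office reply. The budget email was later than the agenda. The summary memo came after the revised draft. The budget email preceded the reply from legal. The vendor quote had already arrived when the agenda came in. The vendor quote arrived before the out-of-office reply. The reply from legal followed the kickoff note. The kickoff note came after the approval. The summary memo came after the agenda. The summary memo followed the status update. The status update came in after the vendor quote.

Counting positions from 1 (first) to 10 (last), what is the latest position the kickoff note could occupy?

The kickoff note must come before the out-of-office reply, the reply from legal, the status update, and the summary memo — 4 messages forced after it.
Everything else can be placed before the kickoff note in some valid order, so the kickoff note can sit as late as position 10 − 4 = 6.

6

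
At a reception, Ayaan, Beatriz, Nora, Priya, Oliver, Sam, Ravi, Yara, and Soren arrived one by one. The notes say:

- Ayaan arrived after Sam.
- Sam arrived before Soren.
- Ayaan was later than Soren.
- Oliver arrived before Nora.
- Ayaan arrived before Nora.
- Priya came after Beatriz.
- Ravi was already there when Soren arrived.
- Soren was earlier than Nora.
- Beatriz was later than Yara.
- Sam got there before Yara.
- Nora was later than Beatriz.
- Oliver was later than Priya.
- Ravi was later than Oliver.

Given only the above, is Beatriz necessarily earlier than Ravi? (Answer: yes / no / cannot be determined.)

Chain the constraints: Beatriz → Priya → Oliver → Ravi. Each link is directly stated, so Beatriz comes before Ravi.

yes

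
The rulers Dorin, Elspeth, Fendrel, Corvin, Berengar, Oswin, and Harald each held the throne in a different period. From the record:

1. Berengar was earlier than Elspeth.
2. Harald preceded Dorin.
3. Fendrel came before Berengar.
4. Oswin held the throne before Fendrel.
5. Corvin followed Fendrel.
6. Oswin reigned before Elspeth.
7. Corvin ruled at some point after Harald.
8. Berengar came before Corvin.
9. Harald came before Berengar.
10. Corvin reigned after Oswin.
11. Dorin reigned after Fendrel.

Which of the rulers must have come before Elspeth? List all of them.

Berengar, Fendrel, Harald, Oswin

Directly stated before Elspeth: Berengar and Oswin.
Fendrel reaches Elspeth via Fendrel → Berengar → Elspeth.
Harald reaches Elspeth via Harald → Berengar → Elspeth.
No chain forces Corvin (or any of the others) ahead of Elspeth.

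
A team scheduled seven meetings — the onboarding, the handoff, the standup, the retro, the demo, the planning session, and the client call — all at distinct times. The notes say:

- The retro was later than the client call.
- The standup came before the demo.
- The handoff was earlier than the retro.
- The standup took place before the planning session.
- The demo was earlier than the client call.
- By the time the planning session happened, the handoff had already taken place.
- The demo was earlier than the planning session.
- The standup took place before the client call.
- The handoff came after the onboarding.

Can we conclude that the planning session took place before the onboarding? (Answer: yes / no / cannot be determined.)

no

Tracing the constraints gives the onboarding → the handoff → the planning session, so the onboarding must come before the planning session.
That means the planning session cannot be before the onboarding.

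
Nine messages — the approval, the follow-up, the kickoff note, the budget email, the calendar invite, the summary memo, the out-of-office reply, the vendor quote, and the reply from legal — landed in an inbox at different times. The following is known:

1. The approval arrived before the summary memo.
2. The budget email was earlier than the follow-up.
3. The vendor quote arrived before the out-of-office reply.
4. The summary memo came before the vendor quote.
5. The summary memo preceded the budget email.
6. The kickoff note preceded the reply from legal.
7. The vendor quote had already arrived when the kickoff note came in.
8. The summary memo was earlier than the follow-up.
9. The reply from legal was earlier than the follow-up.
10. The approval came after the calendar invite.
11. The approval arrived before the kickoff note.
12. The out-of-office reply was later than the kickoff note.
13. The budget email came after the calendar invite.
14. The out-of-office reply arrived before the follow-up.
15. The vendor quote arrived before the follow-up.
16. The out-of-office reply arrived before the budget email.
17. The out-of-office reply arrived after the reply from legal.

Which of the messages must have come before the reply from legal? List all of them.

the approval, the calendar invite, the kickoff note, the summary memo, the vendor quote

Directly stated before the reply from legal: the kickoff note.
The approval reaches the reply from legal via the approval → the kickoff note → the reply from legal.
The calendar invite reaches the reply from legal via the calendar invite → the approval → the kickoff note → the reply from legal.
The summary memo reaches the reply from legal via the summary memo → the vendor quote → the kickoff note → the reply from legal.
Likewise the vendor quote reaches the reply from legal by chaining the stated constraints.
No chain forces the out-of-office reply (or any of the others) ahead of the reply from legal.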